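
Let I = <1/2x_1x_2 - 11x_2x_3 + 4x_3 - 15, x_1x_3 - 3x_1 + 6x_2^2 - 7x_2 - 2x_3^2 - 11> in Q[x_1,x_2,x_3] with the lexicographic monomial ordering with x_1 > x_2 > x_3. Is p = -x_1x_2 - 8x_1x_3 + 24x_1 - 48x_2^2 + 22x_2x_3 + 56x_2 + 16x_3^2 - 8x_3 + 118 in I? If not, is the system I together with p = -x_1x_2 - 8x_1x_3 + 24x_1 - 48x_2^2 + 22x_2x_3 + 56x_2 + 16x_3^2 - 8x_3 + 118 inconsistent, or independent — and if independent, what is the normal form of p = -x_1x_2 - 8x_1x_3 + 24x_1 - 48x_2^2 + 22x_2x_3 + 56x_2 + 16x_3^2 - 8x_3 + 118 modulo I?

First compute the reduced Gröbner basis of I by Buchberger's algorithm.
f_1 = 1/2x_1x_2 - 11x_2x_3 + 4x_3 - 15, LT = x_1x_2.
f_2 = x_1x_3 - 3x_1 + 6x_2^2 - 7x_2 - 2x_3^2 - 11, LT = x_1x_3.

S(f_1,f_2): lcm = x_1x_2x_3. S = 3x_1x_2 - 6x_2^3 + 7x_2^2 - 20x_2x_3^2 + 11x_2 + 8x_3^2 - 30x_3.
  leading term x_1x_2: subtract (6)·f_1 from 3x_1x_2 - 6x_2^3 + 7x_2^2 - 20x_2x_3^2 + 11x_2 + 8x_3^2 - 30x_3 → -6x_2^3 + 7x_2^2 - 20x_2x_3^2 + 66x_2x_3 + 11x_2 + 8x_3^2 - 54x_3 + 90
  leading term x_2^3: no divisor's leading term divides it; move -6x_2^3 to the remainder.
  leading term x_2^2: no divisor's leading term divides it; move 7x_2^2 to the remainder.
  leading term x_2x_3^2: no divisor's leading term divides it; move -20x_2x_3^2 to the remainder.
  leading term x_2x_3: no divisor's leading term divides it; move 66x_2x_3 to the remainder.
  leading term x_2: no divisor's leading term divides it; move 11x_2 to the remainder.
  leading term x_3^2: no divisor's leading term divides it; move 8x_3^2 to the remainder.
  leading term x_3: no divisor's leading term divides it; move -54x_3 to the remainder.
  leading term 1: no divisor's leading term divides it; move 90 to the remainder.
  remainder -6x_2^3 + 7x_2^2 - 20x_2x_3^2 + 66x_2x_3 + 11x_2 + 8x_3^2 - 54x_3 + 90 ≠ 0; add h_3 = -6x_2^3 + 7x_2^2 - 20x_2x_3^2 + 66x_2x_3 + 11x_2 + 8x_3^2 - 54x_3 + 90 to the basis.

The other S-polynomials (S(f_1,h_3), S(f_2,h_3)) all reduce to 0 modulo the current basis, so we have a Gröbner basis.
Inter-reduce: drop elements whose leading term is divisible by another's, tail-reduce, and make monic.
Reduced Gröbner basis: {x_1x_2 - 22x_2x_3 + 8x_3 - 30, x_1x_3 - 3x_1 + 6x_2^2 - 7x_2 - 2x_3^2 - 11, x_2^3 - 7/6x_2^2 + 10/3x_2x_3^2 - 11x_2x_3 - 11/6x_2 - 4/3x_3^2 + 9x_3 - 15}.
Label its elements g_1 = x_1x_2 - 22x_2x_3 + 8x_3 - 30, g_2 = x_1x_3 - 3x_1 + 6x_2^2 - 7x_2 - 2x_3^2 - 11, g_3 = x_2^3 - 7/6x_2^2 + 10/3x_2x_3^2 - 11x_2x_3 - 11/6x_2 - 4/3x_3^2 + 9x_3 - 15.

Reduce p = -x_1x_2 - 8x_1x_3 + 24x_1 - 48x_2^2 + 22x_2x_3 + 56x_2 + 16x_3^2 - 8x_3 + 118 modulo G:
  leading term x_1x_2: subtract (-1)·g_1 from -x_1x_2 - 8x_1x_3 + 24x_1 - 48x_2^2 + 22x_2x_3 + 56x_2 + 16x_3^2 - 8x_3 + 118 → -8x_1x_3 + 24x_1 - 48x_2^2 + 56x_2 + 16x_3^2 + 88
  leading term x_1x_3: subtract (-8)·g_2 from -8x_1x_3 + 24x_1 - 48x_2^2 + 56x_2 + 16x_3^2 + 88 → 0
  normal form = 0.
Since the normal form is 0, p ∈ I.

-x_1x_2 - 8x_1x_3 + 24x_1 - 48x_2^2 + 22x_2x_3 + 56x_2 + 16x_3^2 - 8x_3 + 118 lies in I (it reduces to 0).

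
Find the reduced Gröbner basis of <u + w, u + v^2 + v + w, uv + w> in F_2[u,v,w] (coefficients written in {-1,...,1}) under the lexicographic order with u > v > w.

G = {u + w, v^2 + v, vw + w}

f_1 = u + w, LT = u.
f_2 = u + v^2 + v + w, LT = u.
f_3 = uv + w, LT = uv.

S(f_1,f_2): lcm = u. S = v^2 + v.
  reduce S modulo (f_1, f_2, f_3):
  remainder v^2 + v ≠ 0; add g_4 = v^2 + v to the basis.

S(f_1,f_3): lcm = uv. S = vw + w.
  reduce S modulo (f_1, f_2, f_3, g_4):
  remainder vw + w ≠ 0; add g_5 = vw + w to the basis.

The other S-polynomials (S(f_2,f_3), S(f_1,g_4), S(f_2,g_4), S(f_3,g_4), S(f_1,g_5), S(f_2,g_5), S(f_3,g_5), S(g_4,g_5)) all reduce to 0 modulo the current basis, so we have a Gröbner basis.
Inter-reduce: drop elements whose leading term is divisible by another's, tail-reduce, and make monic.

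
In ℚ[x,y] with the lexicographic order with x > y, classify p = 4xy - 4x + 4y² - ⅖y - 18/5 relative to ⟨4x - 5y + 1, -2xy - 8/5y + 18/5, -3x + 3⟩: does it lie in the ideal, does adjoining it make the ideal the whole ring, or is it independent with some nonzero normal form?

First compute the reduced Gröbner basis of I by Buchberger's algorithm.
f_1 = 4x - 5y + 1, LT = x.
f_2 = -2xy - 8/5y + 18/5, LT = xy.
f_3 = -3x + 3, LT = x.

S(f_1,f_2): lcm = xy. S = -5/4y² - 11/20y + 9/5.
  leading term y²: no divisor's leading term divides it; move -5/4y² to the remainder.
  leading term y: no divisor's leading term divides it; move -11/20y to the remainder.
  leading term 1: no divisor's leading term divides it; move 9/5 to the remainder.
  remainder -5/4y² - 11/20y + 9/5 ≠ 0; add h_4 = -5/4y² - 11/20y + 9/5 to the basis.

S(f_1,f_3): lcm = x. S = -5/4y + 5/4.
  leading term y: no divisor's leading term divides it; move -5/4y to the remainder.
  leading term 1: no divisor's leading term divides it; move 5/4 to the remainder.
  remainder -5/4y + 5/4 ≠ 0; add h_5 = -5/4y + 5/4 to the basis.

The other S-polynomials (S(f_2,f_3), S(f_1,h_4), S(f_2,h_4), S(f_3,h_4), S(f_1,h_5), S(f_2,h_5), S(f_3,h_5), S(h_4,h_5)) all reduce to 0 modulo the current basis, so we have a Gröbner basis.
Inter-reduce: drop elements whose leading term is divisible by another's, tail-reduce, and make monic.
Reduced Gröbner basis: {x - 1, y - 1}.
Label its elements g_1 = x - 1, g_2 = y - 1.

Reduce p = 4xy - 4x + 4y² - ⅖y - 18/5 modulo G:
  leading term xy: subtract (4y)·g_1 from 4xy - 4x + 4y² - ⅖y - 18/5 → -4x + 4y² + 18/5y - 18/5
  leading term x: subtract (-4)·g_1 from -4x + 4y² + 18/5y - 18/5 → 4y² + 18/5y - 38/5
  leading term y²: subtract (4y)·g_2 from 4y² + 18/5y - 38/5 → 38/5y - 38/5
  leading term y: subtract (38/5)·g_2 from 38/5y - 38/5 → 0
  normal form = 0.
Since the normal form is 0, p ∈ I.

4xy - 4x + 4y² - ⅖y - 18/5 lies in I (it reduces to 0).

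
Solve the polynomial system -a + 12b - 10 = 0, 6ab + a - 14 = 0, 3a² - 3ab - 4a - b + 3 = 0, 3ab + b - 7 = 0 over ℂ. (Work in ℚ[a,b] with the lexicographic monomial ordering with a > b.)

{(2, 1)}

Compute a lex Gröbner basis by Buchberger's algorithm.
f_1 = -a + 12b - 10, LT = a.
f_2 = 6ab + a - 14, LT = ab.
f_3 = 3a² - 3ab - 4a - b + 3, LT = a².
f_4 = 3ab + b - 7, LT = ab.

S(f_1,f_2): lcm = ab. S = -⅙a - 12b² + 10b + 7/3.
  leading term a: subtract (⅙)·f_1 from -⅙a - 12b² + 10b + 7/3 → -12b² + 8b + 4
  leading term b²: no divisor's leading term divides it; move -12b² to the remainder.
  leading term b: no divisor's leading term divides it; move 8b to the remainder.
  leading term 1: no divisor's leading term divides it; move 4 to the remainder.
  remainder -12b² + 8b + 4 ≠ 0; add h_5 = -12b² + 8b + 4 to the basis.

S(f_1,f_3): lcm = a². S = -11ab + 34/3a + ⅓b - 1.
  leading term ab: subtract (11b)·f_1 from -11ab + 34/3a + ⅓b - 1 → 34/3a - 132b² + 331/3b - 1
  leading term a: subtract (-34/3)·f_1 from 34/3a - 132b² + 331/3b - 1 → -132b² + 739/3b - 343/3
  leading term b²: subtract (11)·h_5 from -132b² + 739/3b - 343/3 → 475/3b - 475/3
  leading term b: no divisor's leading term divides it; move 475/3b to the remainder.
  leading term 1: no divisor's leading term divides it; move -475/3 to the remainder.
  remainder 475/3b - 475/3 ≠ 0; add h_6 = 475/3b - 475/3 to the basis.

The other S-polynomials (S(f_1,f_4), S(f_2,f_3), S(f_2,f_4), S(f_3,f_4), S(f_1,h_5), S(f_2,h_5), S(f_3,h_5), S(f_4,h_5), S(f_1,h_6), S(f_2,h_6), S(f_3,h_6), S(f_4,h_6), S(h_5,h_6)) all reduce to 0 modulo the current basis, so we have a Gröbner basis.
Inter-reduce: drop elements whose leading term is divisible by another's, tail-reduce, and make monic.
Reduced Gröbner basis: {a - 2, b - 1}.

From the last basis element, b - 1 = 0, so b takes values in {1}. Each choice, substituted upward through the basis, yields the corresponding point(s) of the solution set.
  b = 1: the earlier basis element becomes a - 2 = 0, giving a = 2 — point (2, 1).
Check: every point annihilates each of the original generators.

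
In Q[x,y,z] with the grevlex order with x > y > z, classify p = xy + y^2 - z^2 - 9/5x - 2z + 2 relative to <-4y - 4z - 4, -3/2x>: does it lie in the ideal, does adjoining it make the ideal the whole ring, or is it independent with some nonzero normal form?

Adjoining xy + y^2 - z^2 - 9/5x - 2z + 2 makes the ideal the whole ring: the system is inconsistent.

First compute the reduced Gröbner basis of I by Buchberger's algorithm.
f_1 = -4y - 4z - 4, LT = y.
f_2 = -3/2x, LT = x.

The S-polynomials (S(f_1,f_2)) all reduce to 0 modulo the current basis, so we have a Gröbner basis.
Inter-reduce: drop elements whose leading term is divisible by another's, tail-reduce, and make monic.
Reduced Gröbner basis: {x, y + z + 1}.
Label its elements g_1 = x, g_2 = y + z + 1.

Reduce p = xy + y^2 - z^2 - 9/5x - 2z + 2 modulo G:
  leading term xy: subtract (y)·g_1 from xy + y^2 - z^2 - 9/5x - 2z + 2 → y^2 - z^2 - 9/5x - 2z + 2
  leading term y^2: subtract (y)·g_2 from y^2 - z^2 - 9/5x - 2z + 2 → -yz - z^2 - 9/5x - y - 2z + 2
  leading term yz: subtract (-z)·g_2 from -yz - z^2 - 9/5x - y - 2z + 2 → -9/5x - y - z + 2
  leading term x: subtract (-9/5)·g_1 from -9/5x - y - z + 2 → -y - z + 2
  leading term y: subtract (-1)·g_2 from -y - z + 2 → 3
  leading term 1: no divisor's leading term divides it; move 3 to the remainder.
  normal form = 3.
The normal form is nonzero, so p ∉ I. Since p minus its normal form lies in I, I + (p) = I + (r) where r = 3; decide whether this ideal is the whole ring.
Here r = 3 is a nonzero constant, hence a unit: 1 ∈ I + (p), the Gröbner basis of I + (p) is {1}, and the enlarged system has no common solution — adjoining p is inconsistent.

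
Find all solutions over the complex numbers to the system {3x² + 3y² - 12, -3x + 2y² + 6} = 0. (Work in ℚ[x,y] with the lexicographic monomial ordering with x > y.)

{(2, 0), (-7/2, -sqrt(33)*I/2), (-7/2, sqrt(33)*I/2)}

Compute a lex Gröbner basis by Buchberger's algorithm.
f_1 = 3x² + 3y² - 12, LT = x².
f_2 = -3x + 2y² + 6, LT = x.

S(f_1,f_2): lcm = x². S = ⅔xy² + 2x + y² - 4.
  reduce S modulo (f_1, f_2):
  remainder 4/9y⁴ + 11/3y² ≠ 0; add h_3 = 4/9y⁴ + 11/3y² to the basis.

The other S-polynomials (S(f_1,h_3), S(f_2,h_3)) all reduce to 0 modulo the current basis, so we have a Gröbner basis.
Inter-reduce: drop elements whose leading term is divisible by another's, tail-reduce, and make monic.
Reduced Gröbner basis: {x - ⅔y² - 2, y⁴ + 33/4y²}.

Since the basis is lex-ordered, y⁴ + 33/4y² is univariate in y. Its roots are {0, -sqrt(33)*I/2, sqrt(33)*I/2}. Back-substituting each root into the other basis elements fixes the other coordinates.
  y = 0: the earlier basis element becomes x - 2 = 0, giving x = 2 — point (2, 0).
  y = -sqrt(33)*I/2: the earlier basis element becomes x + 7/2 = 0, giving x = -7/2 — point (-7/2, -sqrt(33)*I/2).
  y = sqrt(33)*I/2: the earlier basis element becomes x + 7/2 = 0, giving x = -7/2 — point (-7/2, sqrt(33)*I/2).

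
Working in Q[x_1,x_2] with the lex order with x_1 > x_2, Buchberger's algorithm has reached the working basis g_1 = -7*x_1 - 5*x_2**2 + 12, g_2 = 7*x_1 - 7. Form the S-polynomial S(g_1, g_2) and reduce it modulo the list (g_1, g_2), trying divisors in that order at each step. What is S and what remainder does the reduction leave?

S(g_1, g_2) = 5/7*x_2**2 - 5/7; remainder on division = 5/7*x_2**2 - 5/7.

lcm(LM(g_1), LM(g_2)) = x_1.
S = (lcm/LT(g_1))·g_1 − (lcm/LT(g_2))·g_2 = 5/7*x_2**2 - 5/7.
Reduce S modulo (g_1, g_2) in that order:
  leading term x_2**2: no divisor's leading term divides it; move 5/7*x_2**2 to the remainder.
  leading term 1: no divisor's leading term divides it; move -5/7 to the remainder.
The remainder 5/7*x_2**2 - 5/7 is nonzero, so it would be added as the next basis element.
An S-polynomial is built so that the two leading terms cancel; whether anything survives reduction is exactly the Gröbner-basis criterion.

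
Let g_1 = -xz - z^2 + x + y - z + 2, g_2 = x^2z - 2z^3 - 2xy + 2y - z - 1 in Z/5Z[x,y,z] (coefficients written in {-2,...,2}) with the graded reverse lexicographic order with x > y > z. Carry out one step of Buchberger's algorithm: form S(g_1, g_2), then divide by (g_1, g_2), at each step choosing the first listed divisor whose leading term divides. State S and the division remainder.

S(g_1, g_2) = xz^2 + 2z^3 - x^2 + xy + xz - 2x - 2y + z + 1; remainder on division = z^3 - x^2 + xy + yz + 2z^2 + z.

lcm(LM(g_1), LM(g_2)) = x^2z.
S = (lcm/LT(g_1))·g_1 − (lcm/LT(g_2))·g_2 = xz^2 + 2z^3 - x^2 + xy + xz - 2x - 2y + z + 1.
Reduce S modulo (g_1, g_2) in that order:
  leading term xz^2: subtract (-z)·g_1 from xz^2 + 2z^3 - x^2 + xy + xz - 2x - 2y + z + 1 → z^3 - x^2 + xy + 2xz + yz - z^2 - 2x - 2y - 2z + 1
  leading term z^3: no divisor's leading term divides it; move z^3 to the remainder.
  leading term x^2: no divisor's leading term divides it; move -x^2 to the remainder.
  leading term xy: no divisor's leading term divides it; move xy to the remainder.
  leading term xz: subtract (-2)·g_1 from 2xz + yz - z^2 - 2x - 2y - 2z + 1 → yz + 2z^2 + z
  leading term yz: no divisor's leading term divides it; move yz to the remainder.
  leading term z^2: no divisor's leading term divides it; move 2z^2 to the remainder.
  leading term z: no divisor's leading term divides it; move z to the remainder.
The remainder z^3 - x^2 + xy + yz + 2z^2 + z is nonzero, so it would be added as the next basis element.
An S-polynomial is built so that the two leading terms cancel; whether anything survives reduction is exactly the Gröbner-basis criterion.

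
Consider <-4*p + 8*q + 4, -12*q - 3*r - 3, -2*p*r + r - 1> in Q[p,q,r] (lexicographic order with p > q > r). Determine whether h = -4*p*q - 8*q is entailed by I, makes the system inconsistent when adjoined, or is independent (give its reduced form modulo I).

-4*p*q - 8*q is independent of I; its normal form modulo I is 2*r + 2.

First compute the reduced Gröbner basis of I by Buchberger's algorithm.
f_1 = -4*p + 8*q + 4, LT = p.
f_2 = -12*q - 3*r - 3, LT = q.
f_3 = -2*p*r + r - 1, LT = p*r.

S(f_1,f_3): lcm = p*r. S = -2*q*r - 1/2*r - 1/2.
  leading term q*r: subtract (1/6*r)·f_2 from -2*q*r - 1/2*r - 1/2 → 1/2*r**2 - 1/2
  leading term r**2: no divisor's leading term divides it; move 1/2*r**2 to the remainder.
  leading term 1: no divisor's leading term divides it; move -1/2 to the remainder.
  remainder 1/2*r**2 - 1/2 ≠ 0; add k_4 = 1/2*r**2 - 1/2 to the basis.

The other S-polynomials (S(f_1,f_2), S(f_2,f_3), S(f_1,k_4), S(f_2,k_4), S(f_3,k_4)) all reduce to 0 modulo the current basis, so we have a Gröbner basis.
Inter-reduce: drop elements whose leading term is divisible by another's, tail-reduce, and make monic.
Reduced Gröbner basis: {p + 1/2*r - 1/2, q + 1/4*r + 1/4, r**2 - 1}.
Label its elements g_1 = p + 1/2*r - 1/2, g_2 = q + 1/4*r + 1/4, g_3 = r**2 - 1.

Reduce h = -4*p*q - 8*q modulo G:
  leading term p*q: subtract (-4*q)·g_1 from -4*p*q - 8*q → 2*q*r - 10*q
  leading term q*r: subtract (2*r)·g_2 from 2*q*r - 10*q → -10*q - 1/2*r**2 - 1/2*r
  leading term q: subtract (-10)·g_2 from -10*q - 1/2*r**2 - 1/2*r → -1/2*r**2 + 2*r + 5/2
  leading term r**2: subtract (-1/2)·g_3 from -1/2*r**2 + 2*r + 5/2 → 2*r + 2
  leading term r: no divisor's leading term divides it; move 2*r to the remainder.
  leading term 1: no divisor's leading term divides it; move 2 to the remainder.
  normal form = 2*r + 2.
The normal form is nonzero, so h ∉ I. Since h minus its normal form lies in I, I + (h) = I + (n) where n = 2*r + 2; decide whether this ideal is the whole ring.
Run Buchberger on G together with n (pairs among the g_i already reduce to 0 since G is a Gröbner basis):
g_1 = p + 1/2*r - 1/2, LT = p.
g_2 = q + 1/4*r + 1/4, LT = q.
g_3 = r**2 - 1, LT = r**2.
n = 2*r + 2, LT = r.

The S-polynomials (S(g_1,g_2), S(g_1,g_3), S(g_1,n), S(g_2,g_3), S(g_2,n), S(g_3,n)) all reduce to 0 modulo the current basis, so we have a Gröbner basis.
Inter-reduce: drop elements whose leading term is divisible by another's, tail-reduce, and make monic.
Reduced Gröbner basis: {p - 1, q, r + 1}.
The reduced Gröbner basis of I + (h) is {p - 1, q, r + 1} ≠ {1}, a proper ideal, so the enlarged system stays consistent: h is independent of I, with normal form 2*r + 2.

Ideal membership is decidable via reduction modulo a Gröbner basis.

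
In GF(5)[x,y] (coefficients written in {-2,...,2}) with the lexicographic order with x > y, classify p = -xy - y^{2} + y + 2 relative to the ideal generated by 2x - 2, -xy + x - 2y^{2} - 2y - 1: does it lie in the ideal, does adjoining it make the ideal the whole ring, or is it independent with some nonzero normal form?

First compute the reduced Gröbner basis of I by Buchberger's algorithm.
f_1 = 2x - 2, LT = x.
f_2 = -xy + x - 2y^{2} - 2y - 1, LT = xy.

S(f_1,f_2): lcm = xy. S = x - 2y^{2} + 2y - 1.
  reduce S modulo (f_1, f_2):
  remainder -2y^{2} + 2y ≠ 0; add h_3 = -2y^{2} + 2y to the basis.

The other S-polynomials (S(f_1,h_3), S(f_2,h_3)) all reduce to 0 modulo the current basis, so we have a Gröbner basis.
Inter-reduce: drop elements whose leading term is divisible by another's, tail-reduce, and make monic.
Reduced Gröbner basis: {x - 1, y^{2} - y}.
Label its elements g_1 = x - 1, g_2 = y^{2} - y.

Reduce p = -xy - y^{2} + y + 2 modulo G:
  leading term xy: subtract (-y)·g_1 from -xy - y^{2} + y + 2 → -y^{2} + 2
  leading term y^{2}: subtract (-1)·g_2 from -y^{2} + 2 → -y + 2
  leading term y: no divisor's leading term divides it; move -y to the remainder.
  leading term 1: no divisor's leading term divides it; move 2 to the remainder.
  normal form = -y + 2.
The normal form is nonzero, so p ∉ I. Since p minus its normal form lies in I, I + (p) = I + (r) where r = -y + 2; decide whether this ideal is the whole ring.
Run Buchberger on G together with r (pairs among the g_i already reduce to 0 since G is a Gröbner basis):
g_1 = x - 1, LT = x.
g_2 = y^{2} - y, LT = y^{2}.
r = -y + 2, LT = y.

S(g_2,r): lcm = y^{2}. S = y.
  reduce S modulo (g_1, g_2, r):
  remainder 2 ≠ 0; add m_4 = 2 to the basis.

The other S-polynomials (S(g_1,g_2), S(g_1,r), S(g_1,m_4), S(g_2,m_4), S(r,m_4)) all reduce to 0 modulo the current basis, so we have a Gröbner basis.
Inter-reduce: drop elements whose leading term is divisible by another's, tail-reduce, and make monic.
Reduced Gröbner basis: {1}.
The reduced Gröbner basis of I + (p) is {1}: the ideal is the whole ring, so the enlarged system has no common solution — adjoining p is inconsistent.

The remainder on division by a Gröbner basis is unique — it is the normal form.

Adjoining -xy - y^{2} + y + 2 makes the ideal the whole ring: the system is inconsistent.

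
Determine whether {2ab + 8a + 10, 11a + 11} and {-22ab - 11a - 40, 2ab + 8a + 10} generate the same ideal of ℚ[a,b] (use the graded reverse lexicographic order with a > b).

Two ideals are equal iff their reduced Gröbner bases coincide (the reduced basis is unique for a fixed ordering).
Buchberger on the first generating set:
f_1 = 2ab + 8a + 10, LT = ab.
f_2 = 11a + 11, LT = a.

S(f_1,f_2): lcm = ab. S = 4a - b + 5.
  leading term a: subtract (4/11)·f_2 from 4a - b + 5 → -b + 1
  leading term b: no divisor's leading term divides it; move -b to the remainder.
  leading term 1: no divisor's leading term divides it; move 1 to the remainder.
  remainder -b + 1 ≠ 0; add g_3 = -b + 1 to the basis.

S(f_1,g_3): lcm = ab. S = 5a + 5.
  leading term a: subtract (5/11)·f_2 from 5a + 5 → 0
  remainder 0.

S(f_2,g_3): leading monomials are coprime, so the S-polynomial reduces to 0 (Buchberger's first criterion).
Every S-polynomial of the final basis reduces to 0, so we have a Gröbner basis.
Inter-reduce: drop elements whose leading term is divisible by another's, tail-reduce, and make monic.
Reduced Gröbner basis: {a + 1, b - 1}.

Buchberger on the second generating set:
h_1 = -22ab - 11a - 40, LT = ab.
h_2 = 2ab + 8a + 10, LT = ab.

S(h_1,h_2): lcm = ab. S = -7/2a - 35/11.
  leading term a: no divisor's leading term divides it; move -7/2a to the remainder.
  leading term 1: no divisor's leading term divides it; move -35/11 to the remainder.
  remainder -7/2a - 35/11 ≠ 0; add k_3 = -7/2a - 35/11 to the basis.

S(h_1,k_3): lcm = ab. S = ½a - 10/11b + 20/11.
  leading term a: subtract (-1/7)·k_3 from ½a - 10/11b + 20/11 → -10/11b + 15/11
  leading term b: no divisor's leading term divides it; move -10/11b to the remainder.
  leading term 1: no divisor's leading term divides it; move 15/11 to the remainder.
  remainder -10/11b + 15/11 ≠ 0; add k_4 = -10/11b + 15/11 to the basis.

S(h_2,k_3): lcm = ab. S = 4a - 10/11b + 5.
  leading term a: subtract (-8/7)·k_3 from 4a - 10/11b + 5 → -10/11b + 15/11
  leading term b: subtract (1)·k_4 from -10/11b + 15/11 → 0
  remainder 0.

S(h_1,k_4): lcm = ab. S = 2a + 20/11.
  leading term a: subtract (-4/7)·k_3 from 2a + 20/11 → 0
  remainder 0.

S(h_2,k_4): lcm = ab. S = 11/2a + 5.
  leading term a: subtract (-11/7)·k_3 from 11/2a + 5 → 0
  remainder 0.

S(k_3,k_4): leading monomials are coprime, so the S-polynomial reduces to 0 (Buchberger's first criterion).
Every S-polynomial of the final basis reduces to 0, so we have a Gröbner basis.
Inter-reduce: drop elements whose leading term is divisible by another's, tail-reduce, and make monic.
Reduced Gröbner basis: {a + 10/11, b - 3/2}.

Since the reduced bases disagree, the two ideals are not the same.

No, the ideals differ.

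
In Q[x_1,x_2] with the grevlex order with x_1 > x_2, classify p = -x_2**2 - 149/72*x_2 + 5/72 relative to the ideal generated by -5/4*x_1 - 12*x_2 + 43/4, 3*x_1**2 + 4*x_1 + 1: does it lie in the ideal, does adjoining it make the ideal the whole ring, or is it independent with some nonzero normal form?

First compute the reduced Gröbner basis of I by Buchberger's algorithm.
f_1 = -5/4*x_1 - 12*x_2 + 43/4, LT = x_1.
f_2 = 3*x_1**2 + 4*x_1 + 1, LT = x_1**2.

S(f_1,f_2): lcm = x_1**2. S = 48/5*x_1*x_2 - 149/15*x_1 - 1/3.
  leading term x_1*x_2: subtract (-192/25*x_2)·f_1 from 48/5*x_1*x_2 - 149/15*x_1 - 1/3 → -2304/25*x_2**2 - 149/15*x_1 + 2064/25*x_2 - 1/3
  leading term x_2**2: no divisor's leading term divides it; move -2304/25*x_2**2 to the remainder.
  leading term x_1: subtract (596/75)·f_1 from -149/15*x_1 + 2064/25*x_2 - 1/3 → 4448/25*x_2 - 2144/25
  leading term x_2: no divisor's leading term divides it; move 4448/25*x_2 to the remainder.
  leading term 1: no divisor's leading term divides it; move -2144/25 to the remainder.
  remainder -2304/25*x_2**2 + 4448/25*x_2 - 2144/25 ≠ 0; add h_3 = -2304/25*x_2**2 + 4448/25*x_2 - 2144/25 to the basis.

The other S-polynomials (S(f_1,h_3), S(f_2,h_3)) all reduce to 0 modulo the current basis, so we have a Gröbner basis.
Inter-reduce: drop elements whose leading term is divisible by another's, tail-reduce, and make monic.
Reduced Gröbner basis: {x_2**2 - 139/72*x_2 + 67/72, x_1 + 48/5*x_2 - 43/5}.
Label its elements g_1 = x_2**2 - 139/72*x_2 + 67/72, g_2 = x_1 + 48/5*x_2 - 43/5.

Reduce p = -x_2**2 - 149/72*x_2 + 5/72 modulo G:
  leading term x_2**2: subtract (-1)·g_1 from -x_2**2 - 149/72*x_2 + 5/72 → -4*x_2 + 1
  leading term x_2: no divisor's leading term divides it; move -4*x_2 to the remainder.
  leading term 1: no divisor's leading term divides it; move 1 to the remainder.
  normal form = -4*x_2 + 1.
The normal form is nonzero, so p ∉ I. Since p minus its normal form lies in I, I + (p) = I + (r) where r = -4*x_2 + 1; decide whether this ideal is the whole ring.
Run Buchberger on G together with r (pairs among the g_i already reduce to 0 since G is a Gröbner basis):
g_1 = x_2**2 - 139/72*x_2 + 67/72, LT = x_2**2.
g_2 = x_1 + 48/5*x_2 - 43/5, LT = x_1.
r = -4*x_2 + 1, LT = x_2.

S(g_1,r): lcm = x_2**2. S = -121/72*x_2 + 67/72.
  leading term x_2: subtract (121/288)·r from -121/72*x_2 + 67/72 → 49/96
  leading term 1: no divisor's leading term divides it; move 49/96 to the remainder.
  remainder 49/96 ≠ 0; add m_4 = 49/96 to the basis.

The other S-polynomials (S(g_1,g_2), S(g_2,r), S(g_1,m_4), S(g_2,m_4), S(r,m_4)) all reduce to 0 modulo the current basis, so we have a Gröbner basis.
Inter-reduce: drop elements whose leading term is divisible by another's, tail-reduce, and make monic.
Reduced Gröbner basis: {1}.
The reduced Gröbner basis of I + (p) is {1}: the ideal is the whole ring, so the enlarged system has no common solution — adjoining p is inconsistent.

Adjoining -x_2**2 - 149/72*x_2 + 5/72 makes the ideal the whole ring: the system is inconsistent.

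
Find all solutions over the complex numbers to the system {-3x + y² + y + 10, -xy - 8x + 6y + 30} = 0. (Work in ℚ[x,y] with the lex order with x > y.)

Compute a lex Gröbner basis by Buchberger's algorithm.
f_1 = -3x + y² + y + 10, LT = x.
f_2 = -xy - 8x + 6y + 30, LT = xy.

S(f_1,f_2): lcm = xy. S = -8x - ⅓y³ - ⅓y² + 8/3y + 30.
  reduce S modulo (f_1, f_2):
  remainder -⅓y³ - 3y² + 10/3 ≠ 0; add h_3 = -⅓y³ - 3y² + 10/3 to the basis.

The other S-polynomials (S(f_1,h_3), S(f_2,h_3)) all reduce to 0 modulo the current basis, so we have a Gröbner basis.
Inter-reduce: drop elements whose leading term is divisible by another's, tail-reduce, and make monic.
Reduced Gröbner basis: {x - ⅓y² - ⅓y - 10/3, y³ + 9y² - 10}.

A lex Gröbner basis eliminates variables successively. Here y³ + 9y² - 10 depends only on y, with roots {1, -5 + sqrt(15), -5 - sqrt(15)}; lifting each root through the earlier basis elements recovers the full solutions.
  y = 1: the earlier basis element becomes x - 4 = 0, giving x = 4 — point (4, 1).
  y = -5 + sqrt(15): the earlier basis element becomes x - 15 + 3*sqrt(15) = 0, giving x = 15 - 3*sqrt(15) — point (15 - 3*sqrt(15), -5 + sqrt(15)).
  y = -5 - sqrt(15): the earlier basis element becomes x - 15 - 3*sqrt(15) = 0, giving x = 3*sqrt(15) + 15 — point (3*sqrt(15) + 15, -5 - sqrt(15)).
A lex Gröbner basis triangularizes the system, enabling back-substitution.

{(4, 1), (15 - 3*sqrt(15), -5 + sqrt(15)), (3*sqrt(15) + 15, -5 - sqrt(15))}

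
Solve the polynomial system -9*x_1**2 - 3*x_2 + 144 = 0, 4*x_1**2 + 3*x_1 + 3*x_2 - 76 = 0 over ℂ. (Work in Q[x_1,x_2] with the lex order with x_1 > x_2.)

{(4, 0), (-17/5, 333/25)}

Compute a lex Gröbner basis by Buchberger's algorithm.
f_1 = -9*x_1**2 - 3*x_2 + 144, LT = x_1**2.
f_2 = 4*x_1**2 + 3*x_1 + 3*x_2 - 76, LT = x_1**2.

S(f_1,f_2): lcm = x_1**2. S = -3/4*x_1 - 5/12*x_2 + 3.
  leading term x_1: no divisor's leading term divides it; move -3/4*x_1 to the remainder.
  leading term x_2: no divisor's leading term divides it; move -5/12*x_2 to the remainder.
  leading term 1: no divisor's leading term divides it; move 3 to the remainder.
  remainder -3/4*x_1 - 5/12*x_2 + 3 ≠ 0; add h_3 = -3/4*x_1 - 5/12*x_2 + 3 to the basis.

S(f_1,h_3): lcm = x_1**2. S = -5/9*x_1*x_2 + 4*x_1 + 1/3*x_2 - 16.
  leading term x_1*x_2: subtract (20/27*x_2)·h_3 from -5/9*x_1*x_2 + 4*x_1 + 1/3*x_2 - 16 → 4*x_1 + 25/81*x_2**2 - 17/9*x_2 - 16
  leading term x_1: subtract (-16/3)·h_3 from 4*x_1 + 25/81*x_2**2 - 17/9*x_2 - 16 → 25/81*x_2**2 - 37/9*x_2
  leading term x_2**2: no divisor's leading term divides it; move 25/81*x_2**2 to the remainder.
  leading term x_2: no divisor's leading term divides it; move -37/9*x_2 to the remainder.
  remainder 25/81*x_2**2 - 37/9*x_2 ≠ 0; add h_4 = 25/81*x_2**2 - 37/9*x_2 to the basis.

The other S-polynomials (S(f_2,h_3), S(f_1,h_4), S(f_2,h_4), S(h_3,h_4)) all reduce to 0 modulo the current basis, so we have a Gröbner basis.
Inter-reduce: drop elements whose leading term is divisible by another's, tail-reduce, and make monic.
Reduced Gröbner basis: {x_1 + 5/9*x_2 - 4, x_2**2 - 333/25*x_2}.

Elimination: the polynomial x_2**2 - 333/25*x_2 lies in the elimination ideal for x_2, so x_2 ∈ {0, 333/25}. For each such x_2, the remaining basis elements (now univariate) give the rest of the solution.
  x_2 = 0: the earlier basis element becomes x_1 - 4 = 0, giving x_1 = 4 — point (4, 0).
  x_2 = 333/25: the earlier basis element becomes x_1 + 17/5 = 0, giving x_1 = -17/5 — point (-17/5, 333/25).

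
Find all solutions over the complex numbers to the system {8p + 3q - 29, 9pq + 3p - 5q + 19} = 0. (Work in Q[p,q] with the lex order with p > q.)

{(4, -1), (11/36, 239/27)}

Compute a lex Gröbner basis by Buchberger's algorithm.
f_1 = 8p + 3q - 29, LT = p.
f_2 = 9pq + 3p - 5q + 19, LT = pq.

S(f_1,f_2): lcm = pq. S = -1/3p + 3/8q^2 - 221/72q - 19/9.
  leading term p: subtract (-1/24)·f_1 from -1/3p + 3/8q^2 - 221/72q - 19/9 → 3/8q^2 - 53/18q - 239/72
  leading term q^2: no divisor's leading term divides it; move 3/8q^2 to the remainder.
  leading term q: no divisor's leading term divides it; move -53/18q to the remainder.
  leading term 1: no divisor's leading term divides it; move -239/72 to the remainder.
  remainder 3/8q^2 - 53/18q - 239/72 ≠ 0; add h_3 = 3/8q^2 - 53/18q - 239/72 to the basis.

S(f_1,h_3): leading monomials are coprime, so the S-polynomial reduces to 0 (Buchberger's first criterion).
S(f_2,h_3): lcm = pq^2. S = 221/27pq + 239/27p - 5/9q^2 + 19/9q.
  leading term pq: subtract (221/216q)·f_1 from 221/27pq + 239/27p - 5/9q^2 + 19/9q → 239/27p - 29/8q^2 + 6865/216q
  leading term p: subtract (239/216)·f_1 from 239/27p - 29/8q^2 + 6865/216q → -29/8q^2 + 1537/54q + 6931/216
  leading term q^2: subtract (-29/3)·h_3 from -29/8q^2 + 1537/54q + 6931/216 → 0
  remainder 0.

Every S-polynomial of the final basis reduces to 0, so we have a Gröbner basis.
Inter-reduce: drop elements whose leading term is divisible by another's, tail-reduce, and make monic.
Reduced Gröbner basis: {p + 3/8q - 29/8, q^2 - 212/27q - 239/27}.

Elimination: the polynomial q^2 - 212/27q - 239/27 lies in the elimination ideal for q, so q ∈ {-1, 239/27}. For each such q, the remaining basis elements (now univariate) give the rest of the solution.
  q = -1: the earlier basis element becomes p - 4 = 0, giving p = 4 — point (4, -1).
  q = 239/27: the earlier basis element becomes p - 11/36 = 0, giving p = 11/36 — point (11/36, 239/27).
Check: every point annihilates each of the original generators.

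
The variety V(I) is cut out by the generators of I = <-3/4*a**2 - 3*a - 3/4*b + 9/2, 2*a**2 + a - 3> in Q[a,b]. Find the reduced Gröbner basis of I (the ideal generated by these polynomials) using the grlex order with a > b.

f_1 = -3/4*a**2 - 3*a - 3/4*b + 9/2, LT = a**2.
f_2 = 2*a**2 + a - 3, LT = a**2.

S(f_1,f_2): lcm = a**2. S = 7/2*a + b - 9/2.
  leading term a: no divisor's leading term divides it; move 7/2*a to the remainder.
  leading term b: no divisor's leading term divides it; move b to the remainder.
  leading term 1: no divisor's leading term divides it; move -9/2 to the remainder.
  remainder 7/2*a + b - 9/2 ≠ 0; add g_3 = 7/2*a + b - 9/2 to the basis.

S(f_1,g_3): lcm = a**2. S = -2/7*a*b + 37/7*a + b - 6.
  leading term a*b: subtract (-4/49*b)·g_3 from -2/7*a*b + 37/7*a + b - 6 → 4/49*b**2 + 37/7*a + 31/49*b - 6
  leading term b**2: no divisor's leading term divides it; move 4/49*b**2 to the remainder.
  leading term a: subtract (74/49)·g_3 from 37/7*a + 31/49*b - 6 → -43/49*b + 39/49
  leading term b: no divisor's leading term divides it; move -43/49*b to the remainder.
  leading term 1: no divisor's leading term divides it; move 39/49 to the remainder.
  remainder 4/49*b**2 - 43/49*b + 39/49 ≠ 0; add g_4 = 4/49*b**2 - 43/49*b + 39/49 to the basis.

The other S-polynomials (S(f_2,g_3), S(f_1,g_4), S(f_2,g_4), S(g_3,g_4)) all reduce to 0 modulo the current basis, so we have a Gröbner basis.
Inter-reduce: drop elements whose leading term is divisible by another's, tail-reduce, and make monic.

G = {b**2 - 43/4*b + 39/4, a + 2/7*b - 9/7}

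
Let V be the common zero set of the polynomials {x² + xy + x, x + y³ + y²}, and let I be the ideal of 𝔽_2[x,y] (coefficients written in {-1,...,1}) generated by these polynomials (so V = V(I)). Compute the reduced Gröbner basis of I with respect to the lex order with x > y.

f_1 = x² + xy + x, LT = x².
f_2 = x + y³ + y², LT = x.

S(f_1,f_2): lcm = x². S = xy³ + xy² + xy + x.
  leading term xy³: subtract (y³)·f_2 from xy³ + xy² + xy + x → xy² + xy + x + y⁶ + y⁵
  leading term xy²: subtract (y²)·f_2 from xy² + xy + x + y⁶ + y⁵ → xy + x + y⁶ + y⁴
  leading term xy: subtract (y)·f_2 from xy + x + y⁶ + y⁴ → x + y⁶ + y³
  leading term x: subtract (1)·f_2 from x + y⁶ + y³ → y⁶ + y²
  leading term y⁶: no divisor's leading term divides it; move y⁶ to the remainder.
  leading term y²: no divisor's leading term divides it; move y² to the remainder.
  remainder y⁶ + y² ≠ 0; add g_3 = y⁶ + y² to the basis.

The other S-polynomials (S(f_1,g_3), S(f_2,g_3)) all reduce to 0 modulo the current basis, so we have a Gröbner basis.
Inter-reduce: drop elements whose leading term is divisible by another's, tail-reduce, and make monic.

G = {x + y³ + y², y⁶ + y²}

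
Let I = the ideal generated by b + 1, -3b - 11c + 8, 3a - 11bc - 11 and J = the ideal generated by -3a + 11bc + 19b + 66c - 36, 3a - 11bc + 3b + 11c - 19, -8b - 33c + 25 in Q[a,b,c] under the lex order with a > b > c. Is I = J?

Two ideals are equal iff their reduced Gröbner bases coincide (the reduced basis is unique for a fixed ordering).
Buchberger on the first generating set:
f_1 = b + 1, LT = b.
f_2 = -3b - 11c + 8, LT = b.
f_3 = 3a - 11bc - 11, LT = a.

S(f_1,f_2): lcm = b. S = -11/3c + 11/3.
  reduce S modulo (f_1, f_2, f_3):
  remainder -11/3c + 11/3 ≠ 0; add g_4 = -11/3c + 11/3 to the basis.

The other S-polynomials (S(f_1,f_3), S(f_2,f_3), S(f_1,g_4), S(f_2,g_4), S(f_3,g_4)) all reduce to 0 modulo the current basis, so we have a Gröbner basis.
Inter-reduce: drop elements whose leading term is divisible by another's, tail-reduce, and make monic.
Reduced Gröbner basis: {a, b + 1, c - 1}.

Buchberger on the second generating set:
h_1 = -3a + 11bc + 19b + 66c - 36, LT = a.
h_2 = 3a - 11bc + 3b + 11c - 19, LT = a.
h_3 = -8b - 33c + 25, LT = b.

S(h_1,h_2): lcm = a. S = -22/3b - 77/3c + 55/3.
  reduce S modulo (h_1, h_2, h_3):
  remainder 55/12c - 55/12 ≠ 0; add k_4 = 55/12c - 55/12 to the basis.

The other S-polynomials (S(h_1,h_3), S(h_2,h_3), S(h_1,k_4), S(h_2,k_4), S(h_3,k_4)) all reduce to 0 modulo the current basis, so we have a Gröbner basis.
Inter-reduce: drop elements whose leading term is divisible by another's, tail-reduce, and make monic.
Reduced Gröbner basis: {a, b + 1, c - 1}.

The two bases agree; hence the ideals are identical.
The choice of monomial ordering does not affect the verdict — as long as both bases are computed under the same ordering, their equality decides ideal equality.

Yes, the ideals are equal.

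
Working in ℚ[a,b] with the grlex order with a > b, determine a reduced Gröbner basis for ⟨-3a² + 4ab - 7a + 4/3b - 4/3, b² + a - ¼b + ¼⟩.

Buchberger's algorithm terminates because the ascending chain of leading-term ideals stabilizes.

f_1 = -3a² + 4ab - 7a + 4/3b - 4/3, LT = a².
f_2 = b² + a - ¼b + ¼, LT = b².

The S-polynomials (S(f_1,f_2)) all reduce to 0 modulo the current basis, so we have a Gröbner basis.

G = {a² - 4/3ab + 7/3a - 4/9b + 4/9, b² + a - ¼b + ¼}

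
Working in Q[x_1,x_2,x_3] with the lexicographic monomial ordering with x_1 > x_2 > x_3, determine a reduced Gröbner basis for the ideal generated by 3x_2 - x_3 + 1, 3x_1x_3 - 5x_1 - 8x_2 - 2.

The reduced Gröbner basis is the canonical form of the ideal for this ordering.

f_1 = 3x_2 - x_3 + 1, LT = x_2.
f_2 = 3x_1x_3 - 5x_1 - 8x_2 - 2, LT = x_1x_3.

S(f_1,f_2): leading monomials are coprime, so the S-polynomial reduces to 0 (Buchberger's first criterion).
Every S-polynomial of the final basis reduces to 0, so we have a Gröbner basis.

G = {x_1x_3 - \tfrac{5}{3}x_1 - \tfrac{8}{9}x_3 + \tfrac{2}{9}, x_2 - \tfrac{1}{3}x_3 + \tfrac{1}{3}}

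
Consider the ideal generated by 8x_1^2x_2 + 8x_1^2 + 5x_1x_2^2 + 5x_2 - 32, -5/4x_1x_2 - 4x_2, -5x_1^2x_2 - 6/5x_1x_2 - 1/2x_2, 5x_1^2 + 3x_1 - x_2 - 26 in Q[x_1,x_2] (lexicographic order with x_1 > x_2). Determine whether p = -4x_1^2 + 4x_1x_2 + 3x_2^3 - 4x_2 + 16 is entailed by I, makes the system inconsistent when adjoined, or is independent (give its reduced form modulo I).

-4x_1^2 + 4x_1x_2 + 3x_2^3 - 4x_2 + 16 lies in I (it reduces to 0).

First compute the reduced Gröbner basis of I by Buchberger's algorithm.
f_1 = 8x_1^2x_2 + 8x_1^2 + 5x_1x_2^2 + 5x_2 - 32, LT = x_1^2x_2.
f_2 = -5/4x_1x_2 - 4x_2, LT = x_1x_2.
f_3 = -5x_1^2x_2 - 6/5x_1x_2 - 1/2x_2, LT = x_1^2x_2.
f_4 = 5x_1^2 + 3x_1 - x_2 - 26, LT = x_1^2.

S(f_1,f_2): lcm = x_1^2x_2. S = x_1^2 + 5/8x_1x_2^2 - 16/5x_1x_2 + 5/8x_2 - 4.
  leading term x_1^2: subtract (1/5)·f_4 from x_1^2 + 5/8x_1x_2^2 - 16/5x_1x_2 + 5/8x_2 - 4 → 5/8x_1x_2^2 - 16/5x_1x_2 - 3/5x_1 + 33/40x_2 + 6/5
  leading term x_1x_2^2: subtract (-1/2x_2)·f_2 from 5/8x_1x_2^2 - 16/5x_1x_2 - 3/5x_1 + 33/40x_2 + 6/5 → -16/5x_1x_2 - 3/5x_1 - 2x_2^2 + 33/40x_2 + 6/5
  leading term x_1x_2: subtract (64/25)·f_2 from -16/5x_1x_2 - 3/5x_1 - 2x_2^2 + 33/40x_2 + 6/5 → -3/5x_1 - 2x_2^2 + 2213/200x_2 + 6/5
  leading term x_1: no divisor's leading term divides it; move -3/5x_1 to the remainder.
  leading term x_2^2: no divisor's leading term divides it; move -2x_2^2 to the remainder.
  leading term x_2: no divisor's leading term divides it; move 2213/200x_2 to the remainder.
  leading term 1: no divisor's leading term divides it; move 6/5 to the remainder.
  remainder -3/5x_1 - 2x_2^2 + 2213/200x_2 + 6/5 ≠ 0; add h_5 = -3/5x_1 - 2x_2^2 + 2213/200x_2 + 6/5 to the basis.

S(f_1,f_3): lcm = x_1^2x_2. S = x_1^2 + 5/8x_1x_2^2 - 6/25x_1x_2 + 21/40x_2 - 4.
  leading term x_1^2: subtract (1/5)·f_4 from x_1^2 + 5/8x_1x_2^2 - 6/25x_1x_2 + 21/40x_2 - 4 → 5/8x_1x_2^2 - 6/25x_1x_2 - 3/5x_1 + 29/40x_2 + 6/5
  leading term x_1x_2^2: subtract (-1/2x_2)·f_2 from 5/8x_1x_2^2 - 6/25x_1x_2 - 3/5x_1 + 29/40x_2 + 6/5 → -6/25x_1x_2 - 3/5x_1 - 2x_2^2 + 29/40x_2 + 6/5
  leading term x_1x_2: subtract (24/125)·f_2 from -6/25x_1x_2 - 3/5x_1 - 2x_2^2 + 29/40x_2 + 6/5 → -3/5x_1 - 2x_2^2 + 1493/1000x_2 + 6/5
  leading term x_1: subtract (1)·h_5 from -3/5x_1 - 2x_2^2 + 1493/1000x_2 + 6/5 → -2393/250x_2
  leading term x_2: no divisor's leading term divides it; move -2393/250x_2 to the remainder.
  remainder -2393/250x_2 ≠ 0; add h_6 = -2393/250x_2 to the basis.

The other S-polynomials (S(f_1,f_4), S(f_2,f_3), S(f_2,f_4), S(f_3,f_4), S(f_1,h_5), S(f_2,h_5), S(f_3,h_5), S(f_4,h_5), S(f_1,h_6), S(f_2,h_6), S(f_3,h_6), S(f_4,h_6), S(h_5,h_6)) all reduce to 0 modulo the current basis, so we have a Gröbner basis.
Inter-reduce: drop elements whose leading term is divisible by another's, tail-reduce, and make monic.
Reduced Gröbner basis: {x_1 - 2, x_2}.
Label its elements g_1 = x_1 - 2, g_2 = x_2.

Reduce p = -4x_1^2 + 4x_1x_2 + 3x_2^3 - 4x_2 + 16 modulo G:
  leading term x_1^2: subtract (-4x_1)·g_1 from -4x_1^2 + 4x_1x_2 + 3x_2^3 - 4x_2 + 16 → 4x_1x_2 - 8x_1 + 3x_2^3 - 4x_2 + 16
  leading term x_1x_2: subtract (4x_2)·g_1 from 4x_1x_2 - 8x_1 + 3x_2^3 - 4x_2 + 16 → -8x_1 + 3x_2^3 + 4x_2 + 16
  leading term x_1: subtract (-8)·g_1 from -8x_1 + 3x_2^3 + 4x_2 + 16 → 3x_2^3 + 4x_2
  leading term x_2^3: subtract (3x_2^2)·g_2 from 3x_2^3 + 4x_2 → 4x_2
  leading term x_2: subtract (4)·g_2 from 4x_2 → 0
  normal form = 0.
Since the normal form is 0, p ∈ I.

The remainder on division by a Gröbner basis is unique — it is the normal form.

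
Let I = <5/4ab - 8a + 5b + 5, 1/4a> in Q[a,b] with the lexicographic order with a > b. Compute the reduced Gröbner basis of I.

f_1 = 5/4ab - 8a + 5b + 5, LT = ab.
f_2 = 1/4a, LT = a.

S(f_1,f_2): lcm = ab. S = -32/5a + 4b + 4.
  leading term a: subtract (-128/5)·f_2 from -32/5a + 4b + 4 → 4b + 4
  leading term b: no divisor's leading term divides it; move 4b to the remainder.
  leading term 1: no divisor's leading term divides it; move 4 to the remainder.
  remainder 4b + 4 ≠ 0; add g_3 = 4b + 4 to the basis.

The other S-polynomials (S(f_1,g_3), S(f_2,g_3)) all reduce to 0 modulo the current basis, so we have a Gröbner basis.
Inter-reduce: drop elements whose leading term is divisible by another's, tail-reduce, and make monic.

G = {a, b + 1}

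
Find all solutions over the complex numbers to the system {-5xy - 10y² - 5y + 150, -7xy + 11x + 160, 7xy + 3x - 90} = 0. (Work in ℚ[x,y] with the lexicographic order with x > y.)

Compute a lex Gröbner basis by Buchberger's algorithm.
f_1 = -5xy - 10y² - 5y + 150, LT = xy.
f_2 = -7xy + 11x + 160, LT = xy.
f_3 = 7xy + 3x - 90, LT = xy.

S(f_1,f_2): lcm = xy. S = 11/7x + 2y² + y - 50/7.
  leading term x: no divisor's leading term divides it; move 11/7x to the remainder.
  leading term y²: no divisor's leading term divides it; move 2y² to the remainder.
  leading term y: no divisor's leading term divides it; move y to the remainder.
  leading term 1: no divisor's leading term divides it; move -50/7 to the remainder.
  remainder 11/7x + 2y² + y - 50/7 ≠ 0; add h_4 = 11/7x + 2y² + y - 50/7 to the basis.

S(f_1,f_3): lcm = xy. S = -3/7x + 2y² + y - 120/7.
  leading term x: subtract (-3/11)·h_4 from -3/7x + 2y² + y - 120/7 → 28/11y² + 14/11y - 210/11
  leading term y²: no divisor's leading term divides it; move 28/11y² to the remainder.
  leading term y: no divisor's leading term divides it; move 14/11y to the remainder.
  leading term 1: no divisor's leading term divides it; move -210/11 to the remainder.
  remainder 28/11y² + 14/11y - 210/11 ≠ 0; add h_5 = 28/11y² + 14/11y - 210/11 to the basis.

S(f_1,h_4): lcm = xy. S = -14/11y³ + 15/11y² + 61/11y - 30.
  leading term y³: subtract (-½y)·h_5 from -14/11y³ + 15/11y² + 61/11y - 30 → 2y² - 4y - 30
  leading term y²: subtract (11/14)·h_5 from 2y² - 4y - 30 → -5y - 15
  leading term y: no divisor's leading term divides it; move -5y to the remainder.
  leading term 1: no divisor's leading term divides it; move -15 to the remainder.
  remainder -5y - 15 ≠ 0; add h_6 = -5y - 15 to the basis.

The other S-polynomials (S(f_2,f_3), S(f_2,h_4), S(f_3,h_4), S(f_1,h_5), S(f_2,h_5), S(f_3,h_5), S(h_4,h_5), S(f_1,h_6), S(f_2,h_6), S(f_3,h_6), S(h_4,h_6), S(h_5,h_6)) all reduce to 0 modulo the current basis, so we have a Gröbner basis.
Inter-reduce: drop elements whose leading term is divisible by another's, tail-reduce, and make monic.
Reduced Gröbner basis: {x + 5, y + 3}.

A lex Gröbner basis eliminates variables successively. Here y + 3 depends only on y, with roots {-3}; lifting each root through the earlier basis elements recovers the full solutions.
  y = -3: the earlier basis element becomes x + 5 = 0, giving x = -5 — point (-5, -3).
A lex Gröbner basis triangularizes the system, enabling back-substitution.

{(-5, -3)}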